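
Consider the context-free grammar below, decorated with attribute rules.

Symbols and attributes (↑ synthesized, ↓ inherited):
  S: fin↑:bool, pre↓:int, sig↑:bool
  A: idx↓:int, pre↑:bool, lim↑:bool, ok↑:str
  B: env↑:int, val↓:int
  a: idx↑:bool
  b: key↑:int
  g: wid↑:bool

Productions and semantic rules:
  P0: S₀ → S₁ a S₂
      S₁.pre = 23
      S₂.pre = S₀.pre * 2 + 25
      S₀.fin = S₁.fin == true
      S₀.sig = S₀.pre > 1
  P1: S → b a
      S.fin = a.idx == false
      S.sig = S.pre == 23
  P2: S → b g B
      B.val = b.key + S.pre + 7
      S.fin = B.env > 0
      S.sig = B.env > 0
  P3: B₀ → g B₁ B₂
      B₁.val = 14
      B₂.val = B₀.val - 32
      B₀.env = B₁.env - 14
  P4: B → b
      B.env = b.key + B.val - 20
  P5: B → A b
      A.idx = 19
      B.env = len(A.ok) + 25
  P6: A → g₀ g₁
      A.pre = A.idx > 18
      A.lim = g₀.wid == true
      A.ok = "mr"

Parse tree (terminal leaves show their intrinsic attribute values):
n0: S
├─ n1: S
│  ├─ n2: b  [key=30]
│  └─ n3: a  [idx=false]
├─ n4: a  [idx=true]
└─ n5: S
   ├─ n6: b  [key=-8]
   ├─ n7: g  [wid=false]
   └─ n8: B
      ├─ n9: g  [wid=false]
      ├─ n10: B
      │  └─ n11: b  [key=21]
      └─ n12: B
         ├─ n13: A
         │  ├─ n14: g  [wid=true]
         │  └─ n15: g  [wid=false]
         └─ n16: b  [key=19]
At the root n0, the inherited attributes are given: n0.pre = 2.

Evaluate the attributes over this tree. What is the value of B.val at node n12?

1. n0.pre = 2  [given at root]
2. n1.pre = 23  [23]
3. n2.key = 30  [terminal]
4. n3.idx = false  [terminal]
5. n1.fin = true  [a.idx == false]
6. n1.sig = true  [S.pre == 23]
7. n4.idx = true  [terminal]
8. n5.pre = 29  [S₀.pre * 2 + 25]
9. n6.key = -8  [terminal]
10. n7.wid = false  [terminal]
11. n8.val = 28  [b.key + S.pre + 7]
12. n9.wid = false  [terminal]
13. n10.val = 14  [14]
14. n11.key = 21  [terminal]
15. n10.env = 15  [b.key + B.val - 20]
16. n12.val = -4  [B₀.val - 32]
17. n13.idx = 19  [19]
18. n14.wid = true  [terminal]
19. n15.wid = false  [terminal]
20. n13.pre = true  [A.idx > 18]
21. n13.lim = true  [g₀.wid == true]
22. n13.ok = "mr"  ["mr"]
23. n16.key = 19  [terminal]
24. n12.env = 27  [len(A.ok) + 25]
25. n8.env = 1  [B₁.env - 14]
26. n5.fin = true  [B.env > 0]
27. n5.sig = true  [B.env > 0]
28. n0.fin = true  [S₁.fin == true]
29. n0.sig = true  [S₀.pre > 1]

-4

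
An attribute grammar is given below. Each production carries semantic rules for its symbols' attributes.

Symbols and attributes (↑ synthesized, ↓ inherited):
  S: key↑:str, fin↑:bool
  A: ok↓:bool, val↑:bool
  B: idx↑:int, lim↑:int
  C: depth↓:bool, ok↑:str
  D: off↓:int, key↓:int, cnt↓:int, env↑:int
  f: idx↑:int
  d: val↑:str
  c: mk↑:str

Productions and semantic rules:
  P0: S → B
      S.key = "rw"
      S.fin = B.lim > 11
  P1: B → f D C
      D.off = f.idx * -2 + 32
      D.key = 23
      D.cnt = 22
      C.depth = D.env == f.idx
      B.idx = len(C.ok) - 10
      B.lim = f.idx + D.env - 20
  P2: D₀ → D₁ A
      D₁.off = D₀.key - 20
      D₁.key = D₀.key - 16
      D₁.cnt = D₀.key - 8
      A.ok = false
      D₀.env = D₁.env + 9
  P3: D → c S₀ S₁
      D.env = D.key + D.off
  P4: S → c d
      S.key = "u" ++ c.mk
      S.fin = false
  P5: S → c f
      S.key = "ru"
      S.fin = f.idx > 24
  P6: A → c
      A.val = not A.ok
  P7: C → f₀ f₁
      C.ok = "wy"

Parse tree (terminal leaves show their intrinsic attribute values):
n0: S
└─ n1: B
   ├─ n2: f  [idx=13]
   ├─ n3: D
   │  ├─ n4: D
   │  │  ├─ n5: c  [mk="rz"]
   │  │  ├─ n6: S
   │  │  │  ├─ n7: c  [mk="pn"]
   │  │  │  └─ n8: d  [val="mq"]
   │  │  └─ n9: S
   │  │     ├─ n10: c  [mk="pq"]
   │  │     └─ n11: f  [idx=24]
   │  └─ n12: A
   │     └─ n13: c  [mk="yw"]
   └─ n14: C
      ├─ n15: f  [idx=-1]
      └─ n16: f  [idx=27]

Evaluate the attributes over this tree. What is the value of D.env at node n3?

19

1. n2.idx = 13  [terminal]
2. n3.off = 6  [f.idx * -2 + 32]
3. n3.key = 23  [23]
4. n3.cnt = 22  [22]
5. n4.off = 3  [D₀.key - 20]
6. n4.key = 7  [D₀.key - 16]
7. n4.cnt = 15  [D₀.key - 8]
8. n5.mk = "rz"  [terminal]
9. n7.mk = "pn"  [terminal]
10. n8.val = "mq"  [terminal]
11. n6.key = "upn"  ["u" ++ c.mk]
12. n6.fin = false  [false]
13. n10.mk = "pq"  [terminal]
14. n11.idx = 24  [terminal]
15. n9.key = "ru"  ["ru"]
16. n9.fin = false  [f.idx > 24]
17. n4.env = 10  [D.key + D.off]
18. n12.ok = false  [false]
19. n13.mk = "yw"  [terminal]
20. n12.val = true  [not A.ok]
21. n3.env = 19  [D₁.env + 9]
22. n14.depth = false  [D.env == f.idx]
23. n15.idx = -1  [terminal]
24. n16.idx = 27  [terminal]
25. n14.ok = "wy"  ["wy"]
26. n1.idx = -8  [len(C.ok) - 10]
27. n1.lim = 12  [f.idx + D.env - 20]
28. n0.key = "rw"  ["rw"]
29. n0.fin = true  [B.lim > 11]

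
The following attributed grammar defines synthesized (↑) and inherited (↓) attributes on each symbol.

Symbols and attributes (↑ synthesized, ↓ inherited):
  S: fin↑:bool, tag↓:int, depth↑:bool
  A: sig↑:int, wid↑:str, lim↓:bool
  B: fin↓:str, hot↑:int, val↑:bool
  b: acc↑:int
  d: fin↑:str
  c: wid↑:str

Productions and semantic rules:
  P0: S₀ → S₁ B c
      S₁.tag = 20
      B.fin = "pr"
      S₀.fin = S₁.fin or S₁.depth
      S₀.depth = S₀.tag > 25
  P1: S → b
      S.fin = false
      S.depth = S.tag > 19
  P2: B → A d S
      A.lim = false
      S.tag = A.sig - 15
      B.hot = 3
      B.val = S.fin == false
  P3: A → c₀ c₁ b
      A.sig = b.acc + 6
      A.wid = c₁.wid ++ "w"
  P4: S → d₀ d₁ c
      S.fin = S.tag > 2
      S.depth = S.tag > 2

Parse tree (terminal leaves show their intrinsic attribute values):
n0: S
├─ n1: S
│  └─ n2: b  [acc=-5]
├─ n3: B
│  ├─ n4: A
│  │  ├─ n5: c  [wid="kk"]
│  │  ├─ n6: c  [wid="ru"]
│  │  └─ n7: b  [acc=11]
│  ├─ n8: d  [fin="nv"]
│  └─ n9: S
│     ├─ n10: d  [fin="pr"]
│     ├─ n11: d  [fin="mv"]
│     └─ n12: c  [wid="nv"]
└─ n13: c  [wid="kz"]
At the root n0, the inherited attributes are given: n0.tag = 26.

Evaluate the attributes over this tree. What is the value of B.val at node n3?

true

1. n0.tag = 26  [given at root]
2. n1.tag = 20  [20]
3. n2.acc = -5  [terminal]
4. n1.fin = false  [false]
5. n1.depth = true  [S.tag > 19]
6. n3.fin = "pr"  ["pr"]
7. n4.lim = false  [false]
8. n5.wid = "kk"  [terminal]
9. n6.wid = "ru"  [terminal]
10. n7.acc = 11  [terminal]
11. n4.sig = 17  [b.acc + 6]
12. n4.wid = "ruw"  [c₁.wid ++ "w"]
13. n8.fin = "nv"  [terminal]
14. n9.tag = 2  [A.sig - 15]
15. n10.fin = "pr"  [terminal]
16. n11.fin = "mv"  [terminal]
17. n12.wid = "nv"  [terminal]
18. n9.fin = false  [S.tag > 2]
19. n9.depth = false  [S.tag > 2]
20. n3.hot = 3  [3]
21. n3.val = true  [S.fin == false]
22. n13.wid = "kz"  [terminal]
23. n0.fin = true  [S₁.fin or S₁.depth]
24. n0.depth = true  [S₀.tag > 25]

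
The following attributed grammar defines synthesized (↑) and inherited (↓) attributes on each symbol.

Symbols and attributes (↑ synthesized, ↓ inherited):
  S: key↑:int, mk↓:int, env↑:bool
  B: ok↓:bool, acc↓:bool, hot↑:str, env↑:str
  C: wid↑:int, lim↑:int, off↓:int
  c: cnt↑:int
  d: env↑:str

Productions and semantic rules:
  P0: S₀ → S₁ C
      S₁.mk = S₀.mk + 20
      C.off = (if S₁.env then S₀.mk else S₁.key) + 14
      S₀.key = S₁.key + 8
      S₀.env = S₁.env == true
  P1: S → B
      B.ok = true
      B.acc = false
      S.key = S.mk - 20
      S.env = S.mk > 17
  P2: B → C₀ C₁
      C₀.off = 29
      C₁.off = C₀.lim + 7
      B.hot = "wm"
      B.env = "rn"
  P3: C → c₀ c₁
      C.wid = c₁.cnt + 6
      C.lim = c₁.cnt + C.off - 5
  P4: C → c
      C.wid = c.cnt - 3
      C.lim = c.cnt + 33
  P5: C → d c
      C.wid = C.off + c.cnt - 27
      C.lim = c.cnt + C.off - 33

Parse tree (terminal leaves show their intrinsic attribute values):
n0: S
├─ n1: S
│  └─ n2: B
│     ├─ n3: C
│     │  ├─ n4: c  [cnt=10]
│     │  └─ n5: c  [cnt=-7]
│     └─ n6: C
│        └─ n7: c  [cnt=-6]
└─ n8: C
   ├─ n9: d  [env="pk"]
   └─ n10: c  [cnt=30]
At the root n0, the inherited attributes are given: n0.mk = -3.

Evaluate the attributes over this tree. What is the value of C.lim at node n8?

8

1. n0.mk = -3  [given at root]
2. n1.mk = 17  [S₀.mk + 20]
3. n2.ok = true  [true]
4. n2.acc = false  [false]
5. n3.off = 29  [29]
6. n4.cnt = 10  [terminal]
7. n5.cnt = -7  [terminal]
8. n3.wid = -1  [c₁.cnt + 6]
9. n3.lim = 17  [c₁.cnt + C.off - 5]
10. n6.off = 24  [C₀.lim + 7]
11. n7.cnt = -6  [terminal]
12. n6.wid = -9  [c.cnt - 3]
13. n6.lim = 27  [c.cnt + 33]
14. n2.hot = "wm"  ["wm"]
15. n2.env = "rn"  ["rn"]
16. n1.key = -3  [S.mk - 20]
17. n1.env = false  [S.mk > 17]
18. n8.off = 11  [(if S₁.env then S₀.mk else S₁.key) + 14]
19. n9.env = "pk"  [terminal]
20. n10.cnt = 30  [terminal]
21. n8.wid = 14  [C.off + c.cnt - 27]
22. n8.lim = 8  [c.cnt + C.off - 33]
23. n0.key = 5  [S₁.key + 8]
24. n0.env = false  [S₁.env == true]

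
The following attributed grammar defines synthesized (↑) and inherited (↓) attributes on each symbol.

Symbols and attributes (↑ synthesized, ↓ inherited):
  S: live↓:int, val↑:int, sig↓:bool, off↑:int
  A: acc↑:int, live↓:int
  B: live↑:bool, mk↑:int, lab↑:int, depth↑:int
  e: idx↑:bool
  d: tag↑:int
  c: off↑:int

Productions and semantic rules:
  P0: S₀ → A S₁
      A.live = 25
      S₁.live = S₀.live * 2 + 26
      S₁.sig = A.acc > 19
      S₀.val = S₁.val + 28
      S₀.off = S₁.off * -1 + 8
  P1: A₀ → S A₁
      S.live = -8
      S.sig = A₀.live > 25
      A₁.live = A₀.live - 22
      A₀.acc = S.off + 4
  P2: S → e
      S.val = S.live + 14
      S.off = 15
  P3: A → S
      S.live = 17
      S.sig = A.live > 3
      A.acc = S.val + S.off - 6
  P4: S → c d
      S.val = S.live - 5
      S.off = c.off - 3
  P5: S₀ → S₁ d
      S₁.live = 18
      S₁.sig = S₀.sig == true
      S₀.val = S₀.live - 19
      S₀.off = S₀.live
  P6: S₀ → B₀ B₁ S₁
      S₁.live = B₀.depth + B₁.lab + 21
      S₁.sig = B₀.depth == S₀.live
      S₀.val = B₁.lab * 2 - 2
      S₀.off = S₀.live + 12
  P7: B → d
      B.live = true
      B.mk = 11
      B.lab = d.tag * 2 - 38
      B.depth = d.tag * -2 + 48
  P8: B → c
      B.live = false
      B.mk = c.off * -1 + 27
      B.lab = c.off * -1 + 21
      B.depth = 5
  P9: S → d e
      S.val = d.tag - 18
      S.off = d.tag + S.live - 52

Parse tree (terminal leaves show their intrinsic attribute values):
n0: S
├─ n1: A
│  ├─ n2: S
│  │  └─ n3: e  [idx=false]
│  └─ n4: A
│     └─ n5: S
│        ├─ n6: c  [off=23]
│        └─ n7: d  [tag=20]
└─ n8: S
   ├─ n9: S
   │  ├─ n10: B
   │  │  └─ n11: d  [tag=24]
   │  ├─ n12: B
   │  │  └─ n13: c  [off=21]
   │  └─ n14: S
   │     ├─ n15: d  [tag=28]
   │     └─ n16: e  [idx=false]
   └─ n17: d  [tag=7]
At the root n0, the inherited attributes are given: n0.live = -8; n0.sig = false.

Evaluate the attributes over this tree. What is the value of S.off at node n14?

-3

1. n0.live = -8  [given at root]
2. n0.sig = false  [given at root]
3. n1.live = 25  [25]
4. n2.live = -8  [-8]
5. n2.sig = false  [A₀.live > 25]
6. n3.idx = false  [terminal]
7. n2.val = 6  [S.live + 14]
8. n2.off = 15  [15]
9. n4.live = 3  [A₀.live - 22]
10. n5.live = 17  [17]
11. n5.sig = false  [A.live > 3]
12. n6.off = 23  [terminal]
13. n7.tag = 20  [terminal]
14. n5.val = 12  [S.live - 5]
15. n5.off = 20  [c.off - 3]
16. n4.acc = 26  [S.val + S.off - 6]
17. n1.acc = 19  [S.off + 4]
18. n8.live = 10  [S₀.live * 2 + 26]
19. n8.sig = false  [A.acc > 19]
20. n9.live = 18  [18]
21. n9.sig = false  [S₀.sig == true]
22. n11.tag = 24  [terminal]
23. n10.live = true  [true]
24. n10.mk = 11  [11]
25. n10.lab = 10  [d.tag * 2 - 38]
26. n10.depth = 0  [d.tag * -2 + 48]
27. n13.off = 21  [terminal]
28. n12.live = false  [false]
29. n12.mk = 6  [c.off * -1 + 27]
30. n12.lab = 0  [c.off * -1 + 21]
31. n12.depth = 5  [5]
32. n14.live = 21  [B₀.depth + B₁.lab + 21]
33. n14.sig = false  [B₀.depth == S₀.live]
34. n15.tag = 28  [terminal]
35. n16.idx = false  [terminal]
36. n14.val = 10  [d.tag - 18]
37. n14.off = -3  [d.tag + S.live - 52]
38. n9.val = -2  [B₁.lab * 2 - 2]
39. n9.off = 30  [S₀.live + 12]
40. n17.tag = 7  [terminal]
41. n8.val = -9  [S₀.live - 19]
42. n8.off = 10  [S₀.live]
43. n0.val = 19  [S₁.val + 28]
44. n0.off = -2  [S₁.off * -1 + 8]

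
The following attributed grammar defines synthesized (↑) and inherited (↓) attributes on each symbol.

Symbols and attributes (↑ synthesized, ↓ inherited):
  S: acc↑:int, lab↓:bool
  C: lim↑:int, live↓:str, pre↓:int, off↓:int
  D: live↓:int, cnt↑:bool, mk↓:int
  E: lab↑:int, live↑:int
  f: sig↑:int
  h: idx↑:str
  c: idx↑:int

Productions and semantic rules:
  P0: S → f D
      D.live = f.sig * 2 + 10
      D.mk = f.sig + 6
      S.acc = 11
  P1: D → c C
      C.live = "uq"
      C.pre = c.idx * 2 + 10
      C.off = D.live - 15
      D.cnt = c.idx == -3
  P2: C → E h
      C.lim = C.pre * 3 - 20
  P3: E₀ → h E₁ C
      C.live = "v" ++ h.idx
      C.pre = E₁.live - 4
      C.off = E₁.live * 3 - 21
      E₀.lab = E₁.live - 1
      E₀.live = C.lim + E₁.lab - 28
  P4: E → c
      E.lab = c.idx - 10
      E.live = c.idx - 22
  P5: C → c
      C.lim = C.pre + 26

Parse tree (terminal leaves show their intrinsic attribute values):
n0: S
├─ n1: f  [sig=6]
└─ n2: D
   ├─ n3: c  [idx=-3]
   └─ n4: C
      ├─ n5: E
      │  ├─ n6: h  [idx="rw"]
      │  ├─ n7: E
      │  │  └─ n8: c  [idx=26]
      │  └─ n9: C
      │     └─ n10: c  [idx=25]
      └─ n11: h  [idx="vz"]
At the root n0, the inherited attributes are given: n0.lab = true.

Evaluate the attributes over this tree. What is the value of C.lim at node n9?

26

1. n0.lab = true  [given at root]
2. n1.sig = 6  [terminal]
3. n2.live = 22  [f.sig * 2 + 10]
4. n2.mk = 12  [f.sig + 6]
5. n3.idx = -3  [terminal]
6. n4.live = "uq"  ["uq"]
7. n4.pre = 4  [c.idx * 2 + 10]
8. n4.off = 7  [D.live - 15]
9. n6.idx = "rw"  [terminal]
10. n8.idx = 26  [terminal]
11. n7.lab = 16  [c.idx - 10]
12. n7.live = 4  [c.idx - 22]
13. n9.live = "vrw"  ["v" ++ h.idx]
14. n9.pre = 0  [E₁.live - 4]
15. n9.off = -9  [E₁.live * 3 - 21]
16. n10.idx = 25  [terminal]
17. n9.lim = 26  [C.pre + 26]
18. n5.lab = 3  [E₁.live - 1]
19. n5.live = 14  [C.lim + E₁.lab - 28]
20. n11.idx = "vz"  [terminal]
21. n4.lim = -8  [C.pre * 3 - 20]
22. n2.cnt = true  [c.idx == -3]
23. n0.acc = 11  [11]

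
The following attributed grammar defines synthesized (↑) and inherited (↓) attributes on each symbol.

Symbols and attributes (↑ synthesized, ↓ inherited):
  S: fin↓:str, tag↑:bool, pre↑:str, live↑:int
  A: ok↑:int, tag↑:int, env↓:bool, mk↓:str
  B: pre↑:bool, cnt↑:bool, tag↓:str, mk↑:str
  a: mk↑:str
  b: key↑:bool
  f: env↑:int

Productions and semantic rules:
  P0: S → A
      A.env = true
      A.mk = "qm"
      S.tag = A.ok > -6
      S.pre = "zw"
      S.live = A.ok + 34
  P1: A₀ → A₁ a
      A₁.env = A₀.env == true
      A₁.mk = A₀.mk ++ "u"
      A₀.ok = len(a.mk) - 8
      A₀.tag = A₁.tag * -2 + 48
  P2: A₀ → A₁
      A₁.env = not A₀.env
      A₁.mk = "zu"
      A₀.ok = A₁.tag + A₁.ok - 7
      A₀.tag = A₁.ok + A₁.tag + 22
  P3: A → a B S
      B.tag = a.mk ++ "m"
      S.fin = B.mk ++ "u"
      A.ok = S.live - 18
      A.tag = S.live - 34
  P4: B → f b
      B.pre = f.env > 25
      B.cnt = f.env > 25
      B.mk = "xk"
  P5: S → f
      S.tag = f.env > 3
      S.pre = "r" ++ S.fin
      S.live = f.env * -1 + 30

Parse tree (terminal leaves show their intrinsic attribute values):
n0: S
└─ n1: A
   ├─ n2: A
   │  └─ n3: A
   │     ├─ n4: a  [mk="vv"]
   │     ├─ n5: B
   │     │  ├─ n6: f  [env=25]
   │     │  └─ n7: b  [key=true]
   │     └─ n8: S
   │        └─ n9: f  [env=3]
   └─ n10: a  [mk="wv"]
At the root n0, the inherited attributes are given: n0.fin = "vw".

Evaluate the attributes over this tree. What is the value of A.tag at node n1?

0

1. n0.fin = "vw"  [given at root]
2. n1.env = true  [true]
3. n1.mk = "qm"  ["qm"]
4. n2.env = true  [A₀.env == true]
5. n2.mk = "qmu"  [A₀.mk ++ "u"]
6. n3.env = false  [not A₀.env]
7. n3.mk = "zu"  ["zu"]
8. n4.mk = "vv"  [terminal]
9. n5.tag = "vvm"  [a.mk ++ "m"]
10. n6.env = 25  [terminal]
11. n7.key = true  [terminal]
12. n5.pre = false  [f.env > 25]
13. n5.cnt = false  [f.env > 25]
14. n5.mk = "xk"  ["xk"]
15. n8.fin = "xku"  [B.mk ++ "u"]
16. n9.env = 3  [terminal]
17. n8.tag = false  [f.env > 3]
18. n8.pre = "rxku"  ["r" ++ S.fin]
19. n8.live = 27  [f.env * -1 + 30]
20. n3.ok = 9  [S.live - 18]
21. n3.tag = -7  [S.live - 34]
22. n2.ok = -5  [A₁.tag + A₁.ok - 7]
23. n2.tag = 24  [A₁.ok + A₁.tag + 22]
24. n10.mk = "wv"  [terminal]
25. n1.ok = -6  [len(a.mk) - 8]
26. n1.tag = 0  [A₁.tag * -2 + 48]
27. n0.tag = false  [A.ok > -6]
28. n0.pre = "zw"  ["zw"]
29. n0.live = 28  [A.ok + 34]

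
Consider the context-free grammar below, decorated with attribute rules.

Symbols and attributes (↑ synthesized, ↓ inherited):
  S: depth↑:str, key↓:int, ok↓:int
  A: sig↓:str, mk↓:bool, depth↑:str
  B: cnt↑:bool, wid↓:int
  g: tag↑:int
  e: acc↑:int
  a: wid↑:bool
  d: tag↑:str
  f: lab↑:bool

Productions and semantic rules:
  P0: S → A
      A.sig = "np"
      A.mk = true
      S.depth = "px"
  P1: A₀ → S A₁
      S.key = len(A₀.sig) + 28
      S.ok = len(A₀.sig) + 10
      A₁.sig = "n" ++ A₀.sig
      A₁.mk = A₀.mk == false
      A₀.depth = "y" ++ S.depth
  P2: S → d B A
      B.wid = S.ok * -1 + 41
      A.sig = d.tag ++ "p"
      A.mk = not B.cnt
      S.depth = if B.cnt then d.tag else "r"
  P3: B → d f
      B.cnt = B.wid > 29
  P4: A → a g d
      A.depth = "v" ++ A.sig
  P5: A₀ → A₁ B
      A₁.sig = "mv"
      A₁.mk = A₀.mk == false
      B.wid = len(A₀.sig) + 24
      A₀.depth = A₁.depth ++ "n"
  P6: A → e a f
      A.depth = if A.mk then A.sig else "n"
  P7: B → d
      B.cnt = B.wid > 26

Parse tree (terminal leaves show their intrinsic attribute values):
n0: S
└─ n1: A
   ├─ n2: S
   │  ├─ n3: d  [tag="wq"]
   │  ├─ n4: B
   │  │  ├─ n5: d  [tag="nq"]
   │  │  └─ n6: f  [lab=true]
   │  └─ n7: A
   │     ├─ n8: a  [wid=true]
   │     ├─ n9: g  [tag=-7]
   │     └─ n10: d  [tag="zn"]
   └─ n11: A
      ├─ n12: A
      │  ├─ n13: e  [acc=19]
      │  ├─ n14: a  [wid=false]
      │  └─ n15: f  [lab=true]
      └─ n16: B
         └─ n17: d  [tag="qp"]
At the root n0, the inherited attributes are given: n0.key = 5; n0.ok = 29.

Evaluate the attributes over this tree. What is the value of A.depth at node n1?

"yr"

1. n0.key = 5  [given at root]
2. n0.ok = 29  [given at root]
3. n1.sig = "np"  ["np"]
4. n1.mk = true  [true]
5. n2.key = 30  [len(A₀.sig) + 28]
6. n2.ok = 12  [len(A₀.sig) + 10]
7. n3.tag = "wq"  [terminal]
8. n4.wid = 29  [S.ok * -1 + 41]
9. n5.tag = "nq"  [terminal]
10. n6.lab = true  [terminal]
11. n4.cnt = false  [B.wid > 29]
12. n7.sig = "wqp"  [d.tag ++ "p"]
13. n7.mk = true  [not B.cnt]
14. n8.wid = true  [terminal]
15. n9.tag = -7  [terminal]
16. n10.tag = "zn"  [terminal]
17. n7.depth = "vwqp"  ["v" ++ A.sig]
18. n2.depth = "r"  [if B.cnt then d.tag else "r"]
19. n11.sig = "nnp"  ["n" ++ A₀.sig]
20. n11.mk = false  [A₀.mk == false]
21. n12.sig = "mv"  ["mv"]
22. n12.mk = true  [A₀.mk == false]
23. n13.acc = 19  [terminal]
24. n14.wid = false  [terminal]
25. n15.lab = true  [terminal]
26. n12.depth = "mv"  [if A.mk then A.sig else "n"]
27. n16.wid = 27  [len(A₀.sig) + 24]
28. n17.tag = "qp"  [terminal]
29. n16.cnt = true  [B.wid > 26]
30. n11.depth = "mvn"  [A₁.depth ++ "n"]
31. n1.depth = "yr"  ["y" ++ S.depth]
32. n0.depth = "px"  ["px"]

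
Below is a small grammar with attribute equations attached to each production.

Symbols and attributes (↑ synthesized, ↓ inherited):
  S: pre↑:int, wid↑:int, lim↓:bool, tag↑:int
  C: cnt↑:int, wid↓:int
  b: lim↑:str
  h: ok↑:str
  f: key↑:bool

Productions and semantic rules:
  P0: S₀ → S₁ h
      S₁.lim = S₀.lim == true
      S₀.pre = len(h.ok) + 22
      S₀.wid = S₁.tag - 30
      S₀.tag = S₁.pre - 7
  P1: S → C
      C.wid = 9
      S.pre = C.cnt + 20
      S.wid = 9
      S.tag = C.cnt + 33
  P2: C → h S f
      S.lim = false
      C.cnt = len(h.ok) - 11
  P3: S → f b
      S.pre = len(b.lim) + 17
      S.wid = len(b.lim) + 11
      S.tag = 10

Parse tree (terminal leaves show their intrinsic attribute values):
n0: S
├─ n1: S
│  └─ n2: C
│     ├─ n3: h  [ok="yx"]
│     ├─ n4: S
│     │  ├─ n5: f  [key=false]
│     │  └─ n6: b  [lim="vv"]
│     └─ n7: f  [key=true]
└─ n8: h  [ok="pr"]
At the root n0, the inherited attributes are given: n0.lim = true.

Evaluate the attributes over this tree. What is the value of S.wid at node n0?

1. n0.lim = true  [given at root]
2. n1.lim = true  [S₀.lim == true]
3. n2.wid = 9  [9]
4. n3.ok = "yx"  [terminal]
5. n4.lim = false  [false]
6. n5.key = false  [terminal]
7. n6.lim = "vv"  [terminal]
8. n4.pre = 19  [len(b.lim) + 17]
9. n4.wid = 13  [len(b.lim) + 11]
10. n4.tag = 10  [10]
11. n7.key = true  [terminal]
12. n2.cnt = -9  [len(h.ok) - 11]
13. n1.pre = 11  [C.cnt + 20]
14. n1.wid = 9  [9]
15. n1.tag = 24  [C.cnt + 33]
16. n8.ok = "pr"  [terminal]
17. n0.pre = 24  [len(h.ok) + 22]
18. n0.wid = -6  [S₁.tag - 30]
19. n0.tag = 4  [S₁.pre - 7]

-6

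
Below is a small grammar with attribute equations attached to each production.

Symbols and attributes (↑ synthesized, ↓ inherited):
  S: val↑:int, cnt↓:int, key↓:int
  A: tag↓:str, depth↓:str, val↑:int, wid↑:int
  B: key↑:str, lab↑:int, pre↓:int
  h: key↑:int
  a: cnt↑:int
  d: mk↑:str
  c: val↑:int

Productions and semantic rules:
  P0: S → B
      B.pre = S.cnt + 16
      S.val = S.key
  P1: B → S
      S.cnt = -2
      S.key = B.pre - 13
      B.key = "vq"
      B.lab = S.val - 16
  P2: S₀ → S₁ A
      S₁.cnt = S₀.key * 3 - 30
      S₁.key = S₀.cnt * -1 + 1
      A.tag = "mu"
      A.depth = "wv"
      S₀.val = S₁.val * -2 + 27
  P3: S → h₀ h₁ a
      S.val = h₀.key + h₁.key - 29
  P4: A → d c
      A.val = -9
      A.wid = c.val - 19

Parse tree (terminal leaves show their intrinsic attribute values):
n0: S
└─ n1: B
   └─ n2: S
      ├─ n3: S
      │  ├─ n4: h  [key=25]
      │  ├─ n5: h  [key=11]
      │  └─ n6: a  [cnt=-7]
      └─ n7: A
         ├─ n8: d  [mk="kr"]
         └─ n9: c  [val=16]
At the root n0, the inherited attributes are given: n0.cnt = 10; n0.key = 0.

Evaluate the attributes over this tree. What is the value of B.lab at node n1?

-3

1. n0.cnt = 10  [given at root]
2. n0.key = 0  [given at root]
3. n1.pre = 26  [S.cnt + 16]
4. n2.cnt = -2  [-2]
5. n2.key = 13  [B.pre - 13]
6. n3.cnt = 9  [S₀.key * 3 - 30]
7. n3.key = 3  [S₀.cnt * -1 + 1]
8. n4.key = 25  [terminal]
9. n5.key = 11  [terminal]
10. n6.cnt = -7  [terminal]
11. n3.val = 7  [h₀.key + h₁.key - 29]
12. n7.tag = "mu"  ["mu"]
13. n7.depth = "wv"  ["wv"]
14. n8.mk = "kr"  [terminal]
15. n9.val = 16  [terminal]
16. n7.val = -9  [-9]
17. n7.wid = -3  [c.val - 19]
18. n2.val = 13  [S₁.val * -2 + 27]
19. n1.key = "vq"  ["vq"]
20. n1.lab = -3  [S.val - 16]
21. n0.val = 0  [S.key]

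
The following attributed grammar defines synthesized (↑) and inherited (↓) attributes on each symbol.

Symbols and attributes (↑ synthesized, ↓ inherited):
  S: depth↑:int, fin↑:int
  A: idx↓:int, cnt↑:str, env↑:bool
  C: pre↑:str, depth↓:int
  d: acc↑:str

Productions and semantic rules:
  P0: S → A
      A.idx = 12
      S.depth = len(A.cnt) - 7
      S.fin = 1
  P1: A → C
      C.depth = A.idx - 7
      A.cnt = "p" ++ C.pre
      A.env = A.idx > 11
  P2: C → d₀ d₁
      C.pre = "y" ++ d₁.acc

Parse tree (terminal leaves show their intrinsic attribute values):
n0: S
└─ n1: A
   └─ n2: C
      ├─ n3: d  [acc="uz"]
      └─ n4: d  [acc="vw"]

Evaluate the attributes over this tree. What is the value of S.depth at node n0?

-3

1. n1.idx = 12  [12]
2. n2.depth = 5  [A.idx - 7]
3. n3.acc = "uz"  [terminal]
4. n4.acc = "vw"  [terminal]
5. n2.pre = "yvw"  ["y" ++ d₁.acc]
6. n1.cnt = "pyvw"  ["p" ++ C.pre]
7. n1.env = true  [A.idx > 11]
8. n0.depth = -3  [len(A.cnt) - 7]
9. n0.fin = 1  [1]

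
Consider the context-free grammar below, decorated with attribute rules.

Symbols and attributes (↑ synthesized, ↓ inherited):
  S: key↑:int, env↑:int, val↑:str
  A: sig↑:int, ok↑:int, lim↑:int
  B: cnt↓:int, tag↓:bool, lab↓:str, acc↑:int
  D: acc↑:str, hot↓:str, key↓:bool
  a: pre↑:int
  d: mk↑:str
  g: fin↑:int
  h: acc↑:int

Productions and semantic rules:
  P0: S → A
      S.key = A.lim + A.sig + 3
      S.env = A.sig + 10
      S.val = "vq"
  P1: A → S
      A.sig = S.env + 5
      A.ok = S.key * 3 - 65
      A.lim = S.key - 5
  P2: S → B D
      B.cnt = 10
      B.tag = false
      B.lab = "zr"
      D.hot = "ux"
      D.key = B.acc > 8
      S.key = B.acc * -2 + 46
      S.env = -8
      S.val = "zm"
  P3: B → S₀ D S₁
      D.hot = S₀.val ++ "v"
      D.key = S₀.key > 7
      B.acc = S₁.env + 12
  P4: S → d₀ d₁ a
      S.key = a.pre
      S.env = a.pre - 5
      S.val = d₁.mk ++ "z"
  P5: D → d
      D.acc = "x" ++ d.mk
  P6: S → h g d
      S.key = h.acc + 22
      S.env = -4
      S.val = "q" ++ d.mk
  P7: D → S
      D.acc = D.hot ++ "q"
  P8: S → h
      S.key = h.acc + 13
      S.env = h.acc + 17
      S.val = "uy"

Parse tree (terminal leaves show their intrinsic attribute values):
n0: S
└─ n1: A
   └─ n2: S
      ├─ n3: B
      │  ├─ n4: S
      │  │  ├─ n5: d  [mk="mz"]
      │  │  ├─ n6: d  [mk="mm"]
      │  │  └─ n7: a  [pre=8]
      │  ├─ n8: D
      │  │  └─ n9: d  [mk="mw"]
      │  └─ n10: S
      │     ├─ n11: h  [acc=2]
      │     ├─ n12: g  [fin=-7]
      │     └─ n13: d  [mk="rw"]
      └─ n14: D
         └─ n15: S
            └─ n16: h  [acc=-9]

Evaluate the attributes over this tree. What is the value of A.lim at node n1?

1. n3.cnt = 10  [10]
2. n3.tag = false  [false]
3. n3.lab = "zr"  ["zr"]
4. n5.mk = "mz"  [terminal]
5. n6.mk = "mm"  [terminal]
6. n7.pre = 8  [terminal]
7. n4.key = 8  [a.pre]
8. n4.env = 3  [a.pre - 5]
9. n4.val = "mmz"  [d₁.mk ++ "z"]
10. n8.hot = "mmzv"  [S₀.val ++ "v"]
11. n8.key = true  [S₀.key > 7]
12. n9.mk = "mw"  [terminal]
13. n8.acc = "xmw"  ["x" ++ d.mk]
14. n11.acc = 2  [terminal]
15. n12.fin = -7  [terminal]
16. n13.mk = "rw"  [terminal]
17. n10.key = 24  [h.acc + 22]
18. n10.env = -4  [-4]
19. n10.val = "qrw"  ["q" ++ d.mk]
20. n3.acc = 8  [S₁.env + 12]
21. n14.hot = "ux"  ["ux"]
22. n14.key = false  [B.acc > 8]
23. n16.acc = -9  [terminal]
24. n15.key = 4  [h.acc + 13]
25. n15.env = 8  [h.acc + 17]
26. n15.val = "uy"  ["uy"]
27. n14.acc = "uxq"  [D.hot ++ "q"]
28. n2.key = 30  [B.acc * -2 + 46]
29. n2.env = -8  [-8]
30. n2.val = "zm"  ["zm"]
31. n1.sig = -3  [S.env + 5]
32. n1.ok = 25  [S.key * 3 - 65]
33. n1.lim = 25  [S.key - 5]
34. n0.key = 25  [A.lim + A.sig + 3]
35. n0.env = 7  [A.sig + 10]
36. n0.val = "vq"  ["vq"]

25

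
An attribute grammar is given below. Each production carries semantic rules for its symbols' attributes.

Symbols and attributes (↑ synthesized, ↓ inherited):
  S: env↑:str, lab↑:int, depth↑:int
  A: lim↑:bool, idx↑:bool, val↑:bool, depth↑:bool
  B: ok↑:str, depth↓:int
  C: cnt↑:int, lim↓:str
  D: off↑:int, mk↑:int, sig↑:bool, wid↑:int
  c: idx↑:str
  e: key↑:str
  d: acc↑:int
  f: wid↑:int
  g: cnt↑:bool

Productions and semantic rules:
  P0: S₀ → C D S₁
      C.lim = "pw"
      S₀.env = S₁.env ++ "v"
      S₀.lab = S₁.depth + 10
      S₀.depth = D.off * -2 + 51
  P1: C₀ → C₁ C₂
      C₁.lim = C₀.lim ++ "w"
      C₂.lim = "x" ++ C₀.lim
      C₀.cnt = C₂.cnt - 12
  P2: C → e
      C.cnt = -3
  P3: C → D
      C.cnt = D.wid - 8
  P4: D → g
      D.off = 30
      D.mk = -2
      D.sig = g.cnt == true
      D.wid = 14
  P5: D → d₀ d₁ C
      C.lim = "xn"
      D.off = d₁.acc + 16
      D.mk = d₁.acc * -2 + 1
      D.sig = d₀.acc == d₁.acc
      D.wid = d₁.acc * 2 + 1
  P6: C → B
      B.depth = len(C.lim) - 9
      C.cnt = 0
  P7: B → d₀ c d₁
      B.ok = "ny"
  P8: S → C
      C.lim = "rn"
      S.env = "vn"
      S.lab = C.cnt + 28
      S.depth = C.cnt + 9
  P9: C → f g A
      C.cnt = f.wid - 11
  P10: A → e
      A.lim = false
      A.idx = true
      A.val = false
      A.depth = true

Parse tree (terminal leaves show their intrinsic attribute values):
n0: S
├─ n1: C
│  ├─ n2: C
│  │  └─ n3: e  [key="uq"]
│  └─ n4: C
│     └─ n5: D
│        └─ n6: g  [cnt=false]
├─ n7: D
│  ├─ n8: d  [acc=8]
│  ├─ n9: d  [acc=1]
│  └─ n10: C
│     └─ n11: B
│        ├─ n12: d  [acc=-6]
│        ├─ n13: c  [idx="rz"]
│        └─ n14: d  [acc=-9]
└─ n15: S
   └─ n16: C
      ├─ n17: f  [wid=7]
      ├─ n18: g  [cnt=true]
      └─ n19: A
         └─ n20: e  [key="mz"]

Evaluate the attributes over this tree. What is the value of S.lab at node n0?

15

1. n1.lim = "pw"  ["pw"]
2. n2.lim = "pww"  [C₀.lim ++ "w"]
3. n3.key = "uq"  [terminal]
4. n2.cnt = -3  [-3]
5. n4.lim = "xpw"  ["x" ++ C₀.lim]
6. n6.cnt = false  [terminal]
7. n5.off = 30  [30]
8. n5.mk = -2  [-2]
9. n5.sig = false  [g.cnt == true]
10. n5.wid = 14  [14]
11. n4.cnt = 6  [D.wid - 8]
12. n1.cnt = -6  [C₂.cnt - 12]
13. n8.acc = 8  [terminal]
14. n9.acc = 1  [terminal]
15. n10.lim = "xn"  ["xn"]
16. n11.depth = -7  [len(C.lim) - 9]
17. n12.acc = -6  [terminal]
18. n13.idx = "rz"  [terminal]
19. n14.acc = -9  [terminal]
20. n11.ok = "ny"  ["ny"]
21. n10.cnt = 0  [0]
22. n7.off = 17  [d₁.acc + 16]
23. n7.mk = -1  [d₁.acc * -2 + 1]
24. n7.sig = false  [d₀.acc == d₁.acc]
25. n7.wid = 3  [d₁.acc * 2 + 1]
26. n16.lim = "rn"  ["rn"]
27. n17.wid = 7  [terminal]
28. n18.cnt = true  [terminal]
29. n20.key = "mz"  [terminal]
30. n19.lim = false  [false]
31. n19.idx = true  [true]
32. n19.val = false  [false]
33. n19.depth = true  [true]
34. n16.cnt = -4  [f.wid - 11]
35. n15.env = "vn"  ["vn"]
36. n15.lab = 24  [C.cnt + 28]
37. n15.depth = 5  [C.cnt + 9]
38. n0.env = "vnv"  [S₁.env ++ "v"]
39. n0.lab = 15  [S₁.depth + 10]
40. n0.depth = 17  [D.off * -2 + 51]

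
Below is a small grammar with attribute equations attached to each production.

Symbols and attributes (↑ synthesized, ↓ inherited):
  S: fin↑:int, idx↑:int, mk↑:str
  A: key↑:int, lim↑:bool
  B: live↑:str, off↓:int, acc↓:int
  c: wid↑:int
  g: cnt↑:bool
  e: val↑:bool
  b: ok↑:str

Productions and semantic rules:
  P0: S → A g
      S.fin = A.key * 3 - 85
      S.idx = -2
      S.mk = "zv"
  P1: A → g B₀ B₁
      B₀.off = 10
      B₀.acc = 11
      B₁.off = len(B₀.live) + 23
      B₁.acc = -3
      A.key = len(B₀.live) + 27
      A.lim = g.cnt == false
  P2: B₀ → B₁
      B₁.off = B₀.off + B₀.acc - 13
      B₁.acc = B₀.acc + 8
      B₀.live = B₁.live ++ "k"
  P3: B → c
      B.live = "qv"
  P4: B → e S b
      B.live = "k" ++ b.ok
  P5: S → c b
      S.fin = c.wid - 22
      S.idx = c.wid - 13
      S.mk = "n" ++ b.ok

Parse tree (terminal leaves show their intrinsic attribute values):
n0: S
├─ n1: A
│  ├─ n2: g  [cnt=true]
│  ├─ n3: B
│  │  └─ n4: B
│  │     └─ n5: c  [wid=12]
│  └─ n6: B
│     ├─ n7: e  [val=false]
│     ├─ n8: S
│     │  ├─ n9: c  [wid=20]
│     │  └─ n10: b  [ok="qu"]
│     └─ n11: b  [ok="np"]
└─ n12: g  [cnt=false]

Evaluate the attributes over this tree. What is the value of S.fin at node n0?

1. n2.cnt = true  [terminal]
2. n3.off = 10  [10]
3. n3.acc = 11  [11]
4. n4.off = 8  [B₀.off + B₀.acc - 13]
5. n4.acc = 19  [B₀.acc + 8]
6. n5.wid = 12  [terminal]
7. n4.live = "qv"  ["qv"]
8. n3.live = "qvk"  [B₁.live ++ "k"]
9. n6.off = 26  [len(B₀.live) + 23]
10. n6.acc = -3  [-3]
11. n7.val = false  [terminal]
12. n9.wid = 20  [terminal]
13. n10.ok = "qu"  [terminal]
14. n8.fin = -2  [c.wid - 22]
15. n8.idx = 7  [c.wid - 13]
16. n8.mk = "nqu"  ["n" ++ b.ok]
17. n11.ok = "np"  [terminal]
18. n6.live = "knp"  ["k" ++ b.ok]
19. n1.key = 30  [len(B₀.live) + 27]
20. n1.lim = false  [g.cnt == false]
21. n12.cnt = false  [terminal]
22. n0.fin = 5  [A.key * 3 - 85]
23. n0.idx = -2  [-2]
24. n0.mk = "zv"  ["zv"]

5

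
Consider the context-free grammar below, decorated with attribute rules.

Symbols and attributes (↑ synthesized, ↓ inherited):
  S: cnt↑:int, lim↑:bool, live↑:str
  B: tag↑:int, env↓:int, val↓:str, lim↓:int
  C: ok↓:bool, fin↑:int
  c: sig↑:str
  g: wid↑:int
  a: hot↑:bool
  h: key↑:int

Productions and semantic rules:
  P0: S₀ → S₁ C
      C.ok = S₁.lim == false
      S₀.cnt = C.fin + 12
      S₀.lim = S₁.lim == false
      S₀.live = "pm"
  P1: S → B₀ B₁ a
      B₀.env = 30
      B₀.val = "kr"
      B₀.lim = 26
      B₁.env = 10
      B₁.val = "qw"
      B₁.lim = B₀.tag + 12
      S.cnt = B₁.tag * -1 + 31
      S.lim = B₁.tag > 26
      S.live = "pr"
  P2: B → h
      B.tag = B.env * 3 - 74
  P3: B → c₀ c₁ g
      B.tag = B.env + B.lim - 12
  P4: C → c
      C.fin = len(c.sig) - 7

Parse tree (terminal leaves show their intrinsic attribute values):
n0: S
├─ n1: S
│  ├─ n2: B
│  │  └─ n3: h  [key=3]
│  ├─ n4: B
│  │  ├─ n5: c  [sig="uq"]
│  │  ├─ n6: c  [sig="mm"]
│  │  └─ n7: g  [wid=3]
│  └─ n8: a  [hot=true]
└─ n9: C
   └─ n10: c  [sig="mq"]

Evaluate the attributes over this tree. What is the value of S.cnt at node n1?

5

1. n2.env = 30  [30]
2. n2.val = "kr"  ["kr"]
3. n2.lim = 26  [26]
4. n3.key = 3  [terminal]
5. n2.tag = 16  [B.env * 3 - 74]
6. n4.env = 10  [10]
7. n4.val = "qw"  ["qw"]
8. n4.lim = 28  [B₀.tag + 12]
9. n5.sig = "uq"  [terminal]
10. n6.sig = "mm"  [terminal]
11. n7.wid = 3  [terminal]
12. n4.tag = 26  [B.env + B.lim - 12]
13. n8.hot = true  [terminal]
14. n1.cnt = 5  [B₁.tag * -1 + 31]
15. n1.lim = false  [B₁.tag > 26]
16. n1.live = "pr"  ["pr"]
17. n9.ok = true  [S₁.lim == false]
18. n10.sig = "mq"  [terminal]
19. n9.fin = -5  [len(c.sig) - 7]
20. n0.cnt = 7  [C.fin + 12]
21. n0.lim = true  [S₁.lim == false]
22. n0.live = "pm"  ["pm"]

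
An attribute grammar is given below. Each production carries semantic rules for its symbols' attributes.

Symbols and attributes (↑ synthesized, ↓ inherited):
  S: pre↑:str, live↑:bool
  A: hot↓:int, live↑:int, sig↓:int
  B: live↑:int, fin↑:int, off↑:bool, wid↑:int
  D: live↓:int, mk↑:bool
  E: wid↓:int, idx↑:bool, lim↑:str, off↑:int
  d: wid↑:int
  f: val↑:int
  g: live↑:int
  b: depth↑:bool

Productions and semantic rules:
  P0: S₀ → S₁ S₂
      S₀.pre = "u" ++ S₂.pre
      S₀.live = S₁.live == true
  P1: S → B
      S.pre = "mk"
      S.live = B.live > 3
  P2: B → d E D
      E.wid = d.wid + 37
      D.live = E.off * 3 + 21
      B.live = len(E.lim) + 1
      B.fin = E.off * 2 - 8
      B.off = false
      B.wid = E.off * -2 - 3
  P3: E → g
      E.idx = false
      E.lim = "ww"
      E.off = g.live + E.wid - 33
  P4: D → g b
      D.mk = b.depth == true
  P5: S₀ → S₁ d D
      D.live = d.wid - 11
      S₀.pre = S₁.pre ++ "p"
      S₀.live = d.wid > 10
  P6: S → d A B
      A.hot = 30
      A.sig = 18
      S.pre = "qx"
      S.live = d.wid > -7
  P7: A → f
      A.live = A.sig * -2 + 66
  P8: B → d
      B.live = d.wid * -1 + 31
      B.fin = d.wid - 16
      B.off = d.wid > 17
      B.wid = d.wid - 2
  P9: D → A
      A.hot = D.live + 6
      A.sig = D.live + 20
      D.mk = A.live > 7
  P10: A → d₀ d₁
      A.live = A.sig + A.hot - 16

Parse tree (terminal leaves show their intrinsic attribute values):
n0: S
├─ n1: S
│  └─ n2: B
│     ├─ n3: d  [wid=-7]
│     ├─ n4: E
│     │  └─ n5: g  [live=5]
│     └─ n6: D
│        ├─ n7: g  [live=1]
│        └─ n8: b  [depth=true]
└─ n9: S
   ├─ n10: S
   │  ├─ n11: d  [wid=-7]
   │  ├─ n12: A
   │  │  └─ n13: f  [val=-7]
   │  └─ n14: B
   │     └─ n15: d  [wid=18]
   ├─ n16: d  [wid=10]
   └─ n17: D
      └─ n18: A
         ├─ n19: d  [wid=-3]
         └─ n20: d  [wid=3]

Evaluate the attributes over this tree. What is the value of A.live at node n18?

1. n3.wid = -7  [terminal]
2. n4.wid = 30  [d.wid + 37]
3. n5.live = 5  [terminal]
4. n4.idx = false  [false]
5. n4.lim = "ww"  ["ww"]
6. n4.off = 2  [g.live + E.wid - 33]
7. n6.live = 27  [E.off * 3 + 21]
8. n7.live = 1  [terminal]
9. n8.depth = true  [terminal]
10. n6.mk = true  [b.depth == true]
11. n2.live = 3  [len(E.lim) + 1]
12. n2.fin = -4  [E.off * 2 - 8]
13. n2.off = false  [false]
14. n2.wid = -7  [E.off * -2 - 3]
15. n1.pre = "mk"  ["mk"]
16. n1.live = false  [B.live > 3]
17. n11.wid = -7  [terminal]
18. n12.hot = 30  [30]
19. n12.sig = 18  [18]
20. n13.val = -7  [terminal]
21. n12.live = 30  [A.sig * -2 + 66]
22. n15.wid = 18  [terminal]
23. n14.live = 13  [d.wid * -1 + 31]
24. n14.fin = 2  [d.wid - 16]
25. n14.off = true  [d.wid > 17]
26. n14.wid = 16  [d.wid - 2]
27. n10.pre = "qx"  ["qx"]
28. n10.live = false  [d.wid > -7]
29. n16.wid = 10  [terminal]
30. n17.live = -1  [d.wid - 11]
31. n18.hot = 5  [D.live + 6]
32. n18.sig = 19  [D.live + 20]
33. n19.wid = -3  [terminal]
34. n20.wid = 3  [terminal]
35. n18.live = 8  [A.sig + A.hot - 16]
36. n17.mk = true  [A.live > 7]
37. n9.pre = "qxp"  [S₁.pre ++ "p"]
38. n9.live = false  [d.wid > 10]
39. n0.pre = "uqxp"  ["u" ++ S₂.pre]
40. n0.live = false  [S₁.live == true]

8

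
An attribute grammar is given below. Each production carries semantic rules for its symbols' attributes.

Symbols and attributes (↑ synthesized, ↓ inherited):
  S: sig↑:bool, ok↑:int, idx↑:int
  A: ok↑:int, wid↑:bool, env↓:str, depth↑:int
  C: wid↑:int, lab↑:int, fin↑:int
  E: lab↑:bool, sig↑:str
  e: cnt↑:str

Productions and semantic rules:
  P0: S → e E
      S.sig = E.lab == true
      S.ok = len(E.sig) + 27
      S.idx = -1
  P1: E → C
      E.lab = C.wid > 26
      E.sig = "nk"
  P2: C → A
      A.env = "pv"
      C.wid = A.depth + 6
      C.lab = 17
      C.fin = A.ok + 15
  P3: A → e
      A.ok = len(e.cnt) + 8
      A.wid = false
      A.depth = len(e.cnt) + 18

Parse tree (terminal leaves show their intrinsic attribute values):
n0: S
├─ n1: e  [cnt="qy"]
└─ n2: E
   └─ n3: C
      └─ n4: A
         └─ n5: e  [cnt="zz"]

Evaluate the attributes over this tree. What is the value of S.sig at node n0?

false

1. n1.cnt = "qy"  [terminal]
2. n4.env = "pv"  ["pv"]
3. n5.cnt = "zz"  [terminal]
4. n4.ok = 10  [len(e.cnt) + 8]
5. n4.wid = false  [false]
6. n4.depth = 20  [len(e.cnt) + 18]
7. n3.wid = 26  [A.depth + 6]
8. n3.lab = 17  [17]
9. n3.fin = 25  [A.ok + 15]
10. n2.lab = false  [C.wid > 26]
11. n2.sig = "nk"  ["nk"]
12. n0.sig = false  [E.lab == true]
13. n0.ok = 29  [len(E.sig) + 27]
14. n0.idx = -1  [-1]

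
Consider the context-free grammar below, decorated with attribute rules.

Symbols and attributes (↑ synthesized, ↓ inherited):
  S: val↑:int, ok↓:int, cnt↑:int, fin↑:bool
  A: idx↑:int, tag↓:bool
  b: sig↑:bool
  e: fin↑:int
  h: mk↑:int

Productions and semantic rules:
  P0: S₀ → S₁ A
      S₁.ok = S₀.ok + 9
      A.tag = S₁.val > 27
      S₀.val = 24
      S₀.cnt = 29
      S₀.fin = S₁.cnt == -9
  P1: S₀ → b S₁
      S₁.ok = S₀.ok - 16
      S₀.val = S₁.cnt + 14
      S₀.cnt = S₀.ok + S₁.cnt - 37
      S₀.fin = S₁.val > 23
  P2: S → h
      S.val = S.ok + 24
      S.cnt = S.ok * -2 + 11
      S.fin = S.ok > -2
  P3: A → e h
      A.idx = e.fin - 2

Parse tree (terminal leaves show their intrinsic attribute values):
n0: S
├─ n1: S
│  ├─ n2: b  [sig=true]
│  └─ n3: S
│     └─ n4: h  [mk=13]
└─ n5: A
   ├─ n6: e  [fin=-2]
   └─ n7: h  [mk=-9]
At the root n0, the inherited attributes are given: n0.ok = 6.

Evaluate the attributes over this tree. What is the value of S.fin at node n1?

false

1. n0.ok = 6  [given at root]
2. n1.ok = 15  [S₀.ok + 9]
3. n2.sig = true  [terminal]
4. n3.ok = -1  [S₀.ok - 16]
5. n4.mk = 13  [terminal]
6. n3.val = 23  [S.ok + 24]
7. n3.cnt = 13  [S.ok * -2 + 11]
8. n3.fin = true  [S.ok > -2]
9. n1.val = 27  [S₁.cnt + 14]
10. n1.cnt = -9  [S₀.ok + S₁.cnt - 37]
11. n1.fin = false  [S₁.val > 23]
12. n5.tag = false  [S₁.val > 27]
13. n6.fin = -2  [terminal]
14. n7.mk = -9  [terminal]
15. n5.idx = -4  [e.fin - 2]
16. n0.val = 24  [24]
17. n0.cnt = 29  [29]
18. n0.fin = true  [S₁.cnt == -9]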